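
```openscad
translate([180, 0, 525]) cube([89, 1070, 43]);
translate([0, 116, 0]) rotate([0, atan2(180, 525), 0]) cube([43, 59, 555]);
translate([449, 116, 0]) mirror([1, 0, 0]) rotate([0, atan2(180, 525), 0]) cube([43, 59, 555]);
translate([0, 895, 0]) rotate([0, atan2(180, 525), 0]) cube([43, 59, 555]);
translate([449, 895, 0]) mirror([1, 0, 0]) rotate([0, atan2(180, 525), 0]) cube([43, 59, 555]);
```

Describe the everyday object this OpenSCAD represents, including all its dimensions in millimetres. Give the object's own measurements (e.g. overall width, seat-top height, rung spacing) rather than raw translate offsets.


A sawhorse. A 89×1070×43 mm beam (x, y, z) sits on two A-frame leg pairs. Each pair is two raked legs of 43×59 mm section (59 mm along y) splaying symmetrically in x. Each leg rises 525 mm vertically over 180 mm of horizontal reach and is 555 mm long along its own axis. Every leg's outer bottom edge rests on the floor and its outer top edge meets a bottom edge of the beam — the left legs (tilting toward +x) meet the beam's −x bottom edge, the right legs (their mirror images, tilting toward −x) meet its +x bottom edge — so the leg tops tuck under the beam, the beam's underside is 525 mm above the floor, and the feet are 449 mm apart outside-to-outside with the beam centred between them. The two leg pairs are set in 116 mm from either end of the beam.


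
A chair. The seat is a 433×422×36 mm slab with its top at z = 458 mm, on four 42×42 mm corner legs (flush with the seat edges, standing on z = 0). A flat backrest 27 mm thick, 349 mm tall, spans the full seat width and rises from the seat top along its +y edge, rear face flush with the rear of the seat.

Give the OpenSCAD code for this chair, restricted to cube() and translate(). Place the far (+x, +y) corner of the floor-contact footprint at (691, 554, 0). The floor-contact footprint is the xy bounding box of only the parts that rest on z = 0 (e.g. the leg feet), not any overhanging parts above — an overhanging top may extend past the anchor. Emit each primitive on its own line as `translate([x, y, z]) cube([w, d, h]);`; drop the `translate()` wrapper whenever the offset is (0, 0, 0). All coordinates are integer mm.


translate([258, 132, 422]) cube([433, 422, 36]);
translate([258, 132, 0]) cube([42, 42, 422]);
translate([649, 132, 0]) cube([42, 42, 422]);
translate([258, 512, 0]) cube([42, 42, 422]);
translate([649, 512, 0]) cube([42, 42, 422]);
translate([258, 527, 458]) cube([433, 27, 349]);


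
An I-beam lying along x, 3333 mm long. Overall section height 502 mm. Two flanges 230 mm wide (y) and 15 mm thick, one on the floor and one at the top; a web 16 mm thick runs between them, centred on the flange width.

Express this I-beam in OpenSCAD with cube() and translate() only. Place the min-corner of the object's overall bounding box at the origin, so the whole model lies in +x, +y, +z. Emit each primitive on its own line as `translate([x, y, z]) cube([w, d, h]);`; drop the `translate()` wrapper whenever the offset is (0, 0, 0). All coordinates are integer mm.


cube([3333, 230, 15]);
translate([0, 107, 15]) cube([3333, 16, 472]);
translate([0, 0, 487]) cube([3333, 230, 15]);


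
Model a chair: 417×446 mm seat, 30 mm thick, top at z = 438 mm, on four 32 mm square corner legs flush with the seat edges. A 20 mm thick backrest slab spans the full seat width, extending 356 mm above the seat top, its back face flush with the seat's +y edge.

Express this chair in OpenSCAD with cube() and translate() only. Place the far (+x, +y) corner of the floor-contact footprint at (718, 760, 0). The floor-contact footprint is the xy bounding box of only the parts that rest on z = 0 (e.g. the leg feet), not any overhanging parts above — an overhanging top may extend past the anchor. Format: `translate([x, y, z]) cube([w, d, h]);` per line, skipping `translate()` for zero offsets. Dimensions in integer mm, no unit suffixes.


// leg_h = 438 - 30 = 408
translate([301, 314, 408]) cube([417, 446, 30]);
translate([301, 314, 0]) cube([32, 32, 408]);
translate([686, 314, 0]) cube([32, 32, 408]);
translate([301, 728, 0]) cube([32, 32, 408]);
translate([686, 728, 0]) cube([32, 32, 408]);
translate([301, 740, 438]) cube([417, 20, 356]);


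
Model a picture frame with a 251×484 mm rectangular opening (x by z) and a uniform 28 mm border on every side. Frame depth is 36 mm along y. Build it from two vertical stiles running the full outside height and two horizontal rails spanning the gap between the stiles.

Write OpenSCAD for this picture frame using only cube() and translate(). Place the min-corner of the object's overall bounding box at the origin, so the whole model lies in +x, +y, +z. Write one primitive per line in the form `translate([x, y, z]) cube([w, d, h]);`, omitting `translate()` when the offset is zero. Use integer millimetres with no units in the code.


cube([28, 36, 540]);
translate([279, 0, 0]) cube([28, 36, 540]);
translate([28, 0, 0]) cube([251, 36, 28]);
translate([28, 0, 512]) cube([251, 36, 28]);


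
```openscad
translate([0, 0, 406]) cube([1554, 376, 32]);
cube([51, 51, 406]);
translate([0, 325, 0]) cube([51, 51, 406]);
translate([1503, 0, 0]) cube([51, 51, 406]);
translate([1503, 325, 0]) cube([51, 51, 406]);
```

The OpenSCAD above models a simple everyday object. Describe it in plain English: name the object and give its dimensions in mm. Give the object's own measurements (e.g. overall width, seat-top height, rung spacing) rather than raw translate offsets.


A long wooden bench with a 1554 mm (x) × 376 mm (y) seat, 32 mm thick, its top surface 438 mm above the floor. Four 51 mm square legs at the seat corners, flush with the edges, run from z = 0 to the seat underside.


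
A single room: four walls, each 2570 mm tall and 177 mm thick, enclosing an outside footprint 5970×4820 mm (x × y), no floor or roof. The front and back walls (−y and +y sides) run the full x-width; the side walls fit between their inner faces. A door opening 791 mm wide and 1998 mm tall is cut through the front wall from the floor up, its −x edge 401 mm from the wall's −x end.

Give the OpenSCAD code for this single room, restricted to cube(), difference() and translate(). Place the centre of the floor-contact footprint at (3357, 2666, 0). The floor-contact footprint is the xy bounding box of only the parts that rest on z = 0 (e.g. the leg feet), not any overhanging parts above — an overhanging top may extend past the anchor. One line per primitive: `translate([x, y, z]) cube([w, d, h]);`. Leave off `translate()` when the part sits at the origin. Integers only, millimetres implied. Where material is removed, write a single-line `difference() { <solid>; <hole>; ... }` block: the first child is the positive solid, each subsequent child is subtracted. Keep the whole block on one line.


difference() { translate([372, 256, 0]) cube([5970, 177, 2570]); translate([773, 256, 0]) cube([791, 177, 1998]); }
translate([372, 4899, 0]) cube([5970, 177, 2570]);
translate([372, 433, 0]) cube([177, 4466, 2570]);
translate([6165, 433, 0]) cube([177, 4466, 2570]);


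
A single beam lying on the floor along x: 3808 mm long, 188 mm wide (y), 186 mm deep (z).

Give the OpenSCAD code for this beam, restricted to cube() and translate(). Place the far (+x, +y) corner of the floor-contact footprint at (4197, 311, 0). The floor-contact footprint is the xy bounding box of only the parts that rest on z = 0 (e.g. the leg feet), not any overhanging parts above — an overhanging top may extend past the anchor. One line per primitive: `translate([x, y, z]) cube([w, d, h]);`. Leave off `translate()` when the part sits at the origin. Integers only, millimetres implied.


translate([389, 123, 0]) cube([3808, 188, 186]);


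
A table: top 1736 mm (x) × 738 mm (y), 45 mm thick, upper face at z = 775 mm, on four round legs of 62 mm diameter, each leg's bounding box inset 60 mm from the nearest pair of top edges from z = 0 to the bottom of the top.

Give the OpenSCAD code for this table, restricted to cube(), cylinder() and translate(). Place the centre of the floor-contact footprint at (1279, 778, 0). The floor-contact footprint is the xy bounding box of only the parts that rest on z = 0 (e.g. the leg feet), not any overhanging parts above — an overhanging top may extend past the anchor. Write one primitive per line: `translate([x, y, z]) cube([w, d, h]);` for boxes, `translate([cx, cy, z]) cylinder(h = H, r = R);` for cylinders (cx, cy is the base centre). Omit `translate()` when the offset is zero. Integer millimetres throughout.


// leg_h = 775 - 45 = 730
translate([411, 409, 730]) cube([1736, 738, 45]);
translate([502, 500, 0]) cylinder(h = 730, r = 31);
translate([2056, 500, 0]) cylinder(h = 730, r = 31);
translate([502, 1056, 0]) cylinder(h = 730, r = 31);
translate([2056, 1056, 0]) cylinder(h = 730, r = 31);


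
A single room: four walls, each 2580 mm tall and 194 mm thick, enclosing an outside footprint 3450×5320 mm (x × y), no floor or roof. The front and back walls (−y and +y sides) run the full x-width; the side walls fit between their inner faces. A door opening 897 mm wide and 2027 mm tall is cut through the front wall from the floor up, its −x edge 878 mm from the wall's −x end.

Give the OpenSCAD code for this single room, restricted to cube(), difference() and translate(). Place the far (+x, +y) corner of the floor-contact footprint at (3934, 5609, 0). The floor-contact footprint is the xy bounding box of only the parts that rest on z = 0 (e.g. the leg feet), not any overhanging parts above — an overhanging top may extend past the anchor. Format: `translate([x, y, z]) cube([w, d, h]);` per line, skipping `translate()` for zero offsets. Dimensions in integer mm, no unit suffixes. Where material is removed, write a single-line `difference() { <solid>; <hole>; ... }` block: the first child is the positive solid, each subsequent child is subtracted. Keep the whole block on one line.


difference() { translate([484, 289, 0]) cube([3450, 194, 2580]); translate([1362, 289, 0]) cube([897, 194, 2027]); }
translate([484, 5415, 0]) cube([3450, 194, 2580]);
translate([484, 483, 0]) cube([194, 4932, 2580]);
translate([3740, 483, 0]) cube([194, 4932, 2580]);


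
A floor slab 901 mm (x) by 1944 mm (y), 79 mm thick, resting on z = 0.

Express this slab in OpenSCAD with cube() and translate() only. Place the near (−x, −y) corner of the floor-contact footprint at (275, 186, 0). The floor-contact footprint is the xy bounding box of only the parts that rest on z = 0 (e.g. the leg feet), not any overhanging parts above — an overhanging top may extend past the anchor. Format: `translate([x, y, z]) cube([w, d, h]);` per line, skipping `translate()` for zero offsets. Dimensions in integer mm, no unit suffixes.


translate([275, 186, 0]) cube([901, 1944, 79]);


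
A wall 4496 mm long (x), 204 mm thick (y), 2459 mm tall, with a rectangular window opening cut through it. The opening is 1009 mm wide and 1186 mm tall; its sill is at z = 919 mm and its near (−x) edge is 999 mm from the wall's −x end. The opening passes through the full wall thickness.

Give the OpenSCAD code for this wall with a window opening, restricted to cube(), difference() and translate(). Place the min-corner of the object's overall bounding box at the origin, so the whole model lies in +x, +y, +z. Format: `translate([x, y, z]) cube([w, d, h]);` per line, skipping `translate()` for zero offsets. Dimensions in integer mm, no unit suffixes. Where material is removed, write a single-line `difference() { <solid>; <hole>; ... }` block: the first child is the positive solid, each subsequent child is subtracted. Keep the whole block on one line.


difference() { cube([4496, 204, 2459]); translate([999, 0, 919]) cube([1009, 204, 1186]); }


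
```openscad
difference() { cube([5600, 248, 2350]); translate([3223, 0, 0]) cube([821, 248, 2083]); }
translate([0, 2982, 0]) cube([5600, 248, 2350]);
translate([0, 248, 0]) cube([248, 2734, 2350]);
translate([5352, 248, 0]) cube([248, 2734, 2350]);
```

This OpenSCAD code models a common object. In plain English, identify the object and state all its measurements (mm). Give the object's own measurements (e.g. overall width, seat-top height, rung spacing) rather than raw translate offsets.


A single room: four walls, each 2350 mm tall and 248 mm thick, enclosing an outside footprint 5600×3230 mm (x × y), no floor or roof. The front and back walls (−y and +y sides) run the full x-width; the side walls fit between their inner faces. A door opening 821 mm wide and 2083 mm tall is cut through the front wall from the floor up, its −x edge 3223 mm from the wall's −x end.


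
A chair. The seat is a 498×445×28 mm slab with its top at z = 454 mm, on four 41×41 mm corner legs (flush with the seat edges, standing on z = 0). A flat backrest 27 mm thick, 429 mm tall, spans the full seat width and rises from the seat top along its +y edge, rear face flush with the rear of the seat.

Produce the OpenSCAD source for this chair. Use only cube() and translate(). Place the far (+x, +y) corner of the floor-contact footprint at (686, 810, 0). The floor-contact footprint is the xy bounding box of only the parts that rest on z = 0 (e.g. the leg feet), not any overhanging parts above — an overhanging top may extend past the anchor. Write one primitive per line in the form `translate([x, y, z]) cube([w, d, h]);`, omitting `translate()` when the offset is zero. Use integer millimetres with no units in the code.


translate([188, 365, 426]) cube([498, 445, 28]);
translate([188, 365, 0]) cube([41, 41, 426]);
translate([645, 365, 0]) cube([41, 41, 426]);
translate([188, 769, 0]) cube([41, 41, 426]);
translate([645, 769, 0]) cube([41, 41, 426]);
translate([188, 783, 454]) cube([498, 27, 429]);


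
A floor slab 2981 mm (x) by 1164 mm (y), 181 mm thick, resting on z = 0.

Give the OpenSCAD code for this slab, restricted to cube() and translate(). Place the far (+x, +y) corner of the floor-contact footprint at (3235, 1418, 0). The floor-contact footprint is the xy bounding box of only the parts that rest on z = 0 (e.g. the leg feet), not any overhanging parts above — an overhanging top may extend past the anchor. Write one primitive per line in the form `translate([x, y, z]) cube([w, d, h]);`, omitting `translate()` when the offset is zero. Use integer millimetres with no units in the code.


translate([254, 254, 0]) cube([2981, 1164, 181]);


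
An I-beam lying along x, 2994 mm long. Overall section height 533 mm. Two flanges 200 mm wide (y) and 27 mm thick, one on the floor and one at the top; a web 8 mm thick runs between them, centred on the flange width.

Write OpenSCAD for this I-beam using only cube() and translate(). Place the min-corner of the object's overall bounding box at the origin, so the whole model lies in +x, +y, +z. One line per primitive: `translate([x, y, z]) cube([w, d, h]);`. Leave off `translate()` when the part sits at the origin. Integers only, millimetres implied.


cube([2994, 200, 27]);
translate([0, 96, 27]) cube([2994, 8, 479]);
translate([0, 0, 506]) cube([2994, 200, 27]);


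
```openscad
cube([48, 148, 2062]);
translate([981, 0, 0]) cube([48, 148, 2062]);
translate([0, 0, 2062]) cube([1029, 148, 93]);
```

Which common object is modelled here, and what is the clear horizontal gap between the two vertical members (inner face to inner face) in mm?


A door frame. The clear opening width is 933 mm.

Two 2062 mm tall posts with a header on top — a door frame. The left jamb is 48 mm wide at x = 0; the right jamb starts at x = 981. The clear opening is 981 − 48 = 933 mm.


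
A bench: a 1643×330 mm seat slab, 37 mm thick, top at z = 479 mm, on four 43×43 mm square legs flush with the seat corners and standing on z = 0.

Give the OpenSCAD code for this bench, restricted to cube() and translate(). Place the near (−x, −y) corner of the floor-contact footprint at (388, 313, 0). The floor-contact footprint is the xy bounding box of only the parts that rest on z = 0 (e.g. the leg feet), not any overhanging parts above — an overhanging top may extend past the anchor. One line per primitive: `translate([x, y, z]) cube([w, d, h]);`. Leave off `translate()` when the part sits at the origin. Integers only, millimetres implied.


translate([388, 313, 442]) cube([1643, 330, 37]);
translate([388, 313, 0]) cube([43, 43, 442]);
translate([388, 600, 0]) cube([43, 43, 442]);
translate([1988, 313, 0]) cube([43, 43, 442]);
translate([1988, 600, 0]) cube([43, 43, 442]);


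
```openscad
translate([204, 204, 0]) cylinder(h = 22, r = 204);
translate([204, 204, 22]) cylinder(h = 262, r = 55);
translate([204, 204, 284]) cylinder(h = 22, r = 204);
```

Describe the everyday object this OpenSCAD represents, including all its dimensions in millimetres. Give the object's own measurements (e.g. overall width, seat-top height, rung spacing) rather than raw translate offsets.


A spool: two coaxial disc flanges of radius 204 mm and thickness 22 mm, joined by a core cylinder of radius 55 mm and height 262 mm. The lower flange rests on z = 0 and the three cylinders share a vertical axis.


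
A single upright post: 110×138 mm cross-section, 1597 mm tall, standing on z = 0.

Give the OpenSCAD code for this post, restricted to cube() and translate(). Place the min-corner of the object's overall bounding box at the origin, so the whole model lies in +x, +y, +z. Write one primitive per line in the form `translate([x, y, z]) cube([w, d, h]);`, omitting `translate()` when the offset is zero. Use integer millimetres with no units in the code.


cube([110, 138, 1597]);


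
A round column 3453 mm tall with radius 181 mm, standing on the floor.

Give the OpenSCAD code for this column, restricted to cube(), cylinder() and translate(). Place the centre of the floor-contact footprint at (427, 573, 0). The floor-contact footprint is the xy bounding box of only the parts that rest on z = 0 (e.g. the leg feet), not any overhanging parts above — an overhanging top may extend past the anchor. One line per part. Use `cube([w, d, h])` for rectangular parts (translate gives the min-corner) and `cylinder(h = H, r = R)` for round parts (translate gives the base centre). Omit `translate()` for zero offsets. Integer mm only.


translate([427, 573, 0]) cylinder(h = 3453, r = 181);


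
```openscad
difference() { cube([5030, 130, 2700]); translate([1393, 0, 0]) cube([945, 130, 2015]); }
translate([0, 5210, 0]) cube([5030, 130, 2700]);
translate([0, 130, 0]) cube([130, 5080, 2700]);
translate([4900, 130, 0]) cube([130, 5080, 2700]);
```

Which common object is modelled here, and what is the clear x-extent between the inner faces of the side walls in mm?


A single room. The interior width is 4770 mm.

Four walls enclosing a rectangle with a door in the front wall — a room. Outside width 5030 minus two 130 mm walls gives 4770 mm.


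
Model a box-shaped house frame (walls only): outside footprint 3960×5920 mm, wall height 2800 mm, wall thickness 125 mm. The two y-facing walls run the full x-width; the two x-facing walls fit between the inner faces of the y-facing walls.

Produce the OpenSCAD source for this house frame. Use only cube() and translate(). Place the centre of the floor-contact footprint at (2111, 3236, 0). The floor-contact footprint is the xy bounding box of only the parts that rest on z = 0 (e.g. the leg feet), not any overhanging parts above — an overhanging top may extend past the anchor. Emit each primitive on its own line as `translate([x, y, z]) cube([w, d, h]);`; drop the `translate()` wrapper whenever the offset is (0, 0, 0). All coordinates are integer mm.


translate([131, 276, 0]) cube([3960, 125, 2800]);
translate([131, 6071, 0]) cube([3960, 125, 2800]);
translate([131, 401, 0]) cube([125, 5670, 2800]);
translate([3966, 401, 0]) cube([125, 5670, 2800]);


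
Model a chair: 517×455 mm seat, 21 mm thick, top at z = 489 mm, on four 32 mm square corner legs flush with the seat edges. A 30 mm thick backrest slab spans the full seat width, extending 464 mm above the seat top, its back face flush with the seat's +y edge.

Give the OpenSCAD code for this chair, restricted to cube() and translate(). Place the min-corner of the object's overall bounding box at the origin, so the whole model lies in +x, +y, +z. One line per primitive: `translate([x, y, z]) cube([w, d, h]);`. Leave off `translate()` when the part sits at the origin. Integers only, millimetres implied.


translate([0, 0, 468]) cube([517, 455, 21]);
cube([32, 32, 468]);
translate([485, 0, 0]) cube([32, 32, 468]);
translate([0, 423, 0]) cube([32, 32, 468]);
translate([485, 423, 0]) cube([32, 32, 468]);
translate([0, 425, 489]) cube([517, 30, 464]);


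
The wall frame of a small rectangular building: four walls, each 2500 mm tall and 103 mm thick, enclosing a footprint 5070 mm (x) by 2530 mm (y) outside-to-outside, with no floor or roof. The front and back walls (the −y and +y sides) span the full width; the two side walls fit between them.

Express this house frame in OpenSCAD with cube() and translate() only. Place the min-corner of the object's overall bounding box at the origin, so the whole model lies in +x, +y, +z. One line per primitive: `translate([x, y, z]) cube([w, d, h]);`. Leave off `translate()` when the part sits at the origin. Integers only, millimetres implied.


cube([5070, 103, 2500]);
translate([0, 2427, 0]) cube([5070, 103, 2500]);
translate([0, 103, 0]) cube([103, 2324, 2500]);
translate([4967, 103, 0]) cube([103, 2324, 2500]);


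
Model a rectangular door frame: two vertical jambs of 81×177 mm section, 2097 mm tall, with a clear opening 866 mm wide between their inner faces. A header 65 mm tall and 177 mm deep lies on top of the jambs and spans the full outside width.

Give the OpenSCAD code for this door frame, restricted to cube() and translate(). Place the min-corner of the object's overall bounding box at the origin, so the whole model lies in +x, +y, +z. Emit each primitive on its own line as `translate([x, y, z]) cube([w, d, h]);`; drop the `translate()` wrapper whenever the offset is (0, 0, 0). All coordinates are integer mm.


cube([81, 177, 2097]);
translate([947, 0, 0]) cube([81, 177, 2097]);
translate([0, 0, 2097]) cube([1028, 177, 65]);


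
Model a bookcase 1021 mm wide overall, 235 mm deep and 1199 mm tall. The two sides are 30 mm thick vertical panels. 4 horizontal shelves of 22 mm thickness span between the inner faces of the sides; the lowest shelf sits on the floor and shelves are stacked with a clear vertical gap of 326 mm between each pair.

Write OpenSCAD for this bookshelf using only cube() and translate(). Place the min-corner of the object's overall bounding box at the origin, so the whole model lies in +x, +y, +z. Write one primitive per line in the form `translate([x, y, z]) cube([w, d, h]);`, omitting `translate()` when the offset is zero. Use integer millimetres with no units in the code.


cube([30, 235, 1199]);
translate([991, 0, 0]) cube([30, 235, 1199]);
translate([30, 0, 0]) cube([961, 235, 22]);
translate([30, 0, 348]) cube([961, 235, 22]);
translate([30, 0, 696]) cube([961, 235, 22]);
translate([30, 0, 1044]) cube([961, 235, 22]);


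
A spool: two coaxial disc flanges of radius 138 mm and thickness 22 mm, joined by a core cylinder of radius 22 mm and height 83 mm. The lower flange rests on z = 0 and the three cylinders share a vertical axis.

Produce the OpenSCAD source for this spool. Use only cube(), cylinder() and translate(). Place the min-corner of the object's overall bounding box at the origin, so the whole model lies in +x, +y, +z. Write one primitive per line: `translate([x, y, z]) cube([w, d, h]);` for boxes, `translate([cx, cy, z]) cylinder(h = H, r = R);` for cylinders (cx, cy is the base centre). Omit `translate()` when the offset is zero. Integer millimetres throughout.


translate([138, 138, 0]) cylinder(h = 22, r = 138);
translate([138, 138, 22]) cylinder(h = 83, r = 22);
translate([138, 138, 105]) cylinder(h = 22, r = 138);


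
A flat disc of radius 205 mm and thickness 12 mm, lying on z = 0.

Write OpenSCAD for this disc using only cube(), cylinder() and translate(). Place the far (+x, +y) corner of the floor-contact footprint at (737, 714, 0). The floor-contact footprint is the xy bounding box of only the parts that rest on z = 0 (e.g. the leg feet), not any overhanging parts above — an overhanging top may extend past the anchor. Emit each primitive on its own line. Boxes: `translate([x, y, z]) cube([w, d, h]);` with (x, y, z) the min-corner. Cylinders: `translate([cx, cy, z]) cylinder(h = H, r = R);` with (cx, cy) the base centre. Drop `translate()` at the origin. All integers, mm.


translate([532, 509, 0]) cylinder(h = 12, r = 205);


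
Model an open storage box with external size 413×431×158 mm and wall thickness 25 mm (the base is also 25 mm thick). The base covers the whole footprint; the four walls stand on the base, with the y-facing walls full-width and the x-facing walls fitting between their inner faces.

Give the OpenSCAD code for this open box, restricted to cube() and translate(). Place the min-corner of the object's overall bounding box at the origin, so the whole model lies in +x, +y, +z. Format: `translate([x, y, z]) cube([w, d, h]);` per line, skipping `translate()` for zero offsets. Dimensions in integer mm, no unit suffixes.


cube([413, 431, 25]);
translate([0, 0, 25]) cube([413, 25, 133]);
translate([0, 406, 25]) cube([413, 25, 133]);
translate([0, 25, 25]) cube([25, 381, 133]);
translate([388, 25, 25]) cube([25, 381, 133]);


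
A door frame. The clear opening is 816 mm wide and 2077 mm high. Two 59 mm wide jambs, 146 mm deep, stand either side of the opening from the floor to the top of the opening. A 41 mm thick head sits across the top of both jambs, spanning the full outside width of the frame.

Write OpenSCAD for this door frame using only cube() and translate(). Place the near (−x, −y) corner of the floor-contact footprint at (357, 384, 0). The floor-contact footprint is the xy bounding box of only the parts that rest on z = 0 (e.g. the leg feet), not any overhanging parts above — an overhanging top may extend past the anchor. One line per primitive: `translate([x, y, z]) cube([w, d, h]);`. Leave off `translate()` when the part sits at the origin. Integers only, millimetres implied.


translate([357, 384, 0]) cube([59, 146, 2077]);
translate([1232, 384, 0]) cube([59, 146, 2077]);
translate([357, 384, 2077]) cube([934, 146, 41]);


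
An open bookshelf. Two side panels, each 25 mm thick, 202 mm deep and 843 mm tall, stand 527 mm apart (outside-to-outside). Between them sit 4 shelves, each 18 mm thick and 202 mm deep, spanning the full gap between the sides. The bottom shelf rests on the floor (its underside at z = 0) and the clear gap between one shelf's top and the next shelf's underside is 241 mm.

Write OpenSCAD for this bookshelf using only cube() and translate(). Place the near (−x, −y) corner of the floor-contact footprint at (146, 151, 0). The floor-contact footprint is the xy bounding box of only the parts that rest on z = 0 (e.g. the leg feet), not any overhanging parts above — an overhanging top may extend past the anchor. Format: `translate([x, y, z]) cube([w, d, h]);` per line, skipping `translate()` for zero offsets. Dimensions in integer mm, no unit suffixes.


translate([146, 151, 0]) cube([25, 202, 843]);
translate([648, 151, 0]) cube([25, 202, 843]);
translate([171, 151, 0]) cube([477, 202, 18]);
translate([171, 151, 259]) cube([477, 202, 18]);
translate([171, 151, 518]) cube([477, 202, 18]);
translate([171, 151, 777]) cube([477, 202, 18]);


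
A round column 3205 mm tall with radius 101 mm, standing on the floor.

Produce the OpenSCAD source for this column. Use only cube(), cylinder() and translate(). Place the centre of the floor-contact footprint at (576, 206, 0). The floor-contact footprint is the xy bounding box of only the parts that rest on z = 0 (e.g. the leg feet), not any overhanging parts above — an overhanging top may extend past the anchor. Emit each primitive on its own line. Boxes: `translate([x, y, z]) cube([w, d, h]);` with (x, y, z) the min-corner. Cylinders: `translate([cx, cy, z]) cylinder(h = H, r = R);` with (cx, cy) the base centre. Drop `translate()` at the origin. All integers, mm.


translate([576, 206, 0]) cylinder(h = 3205, r = 101);


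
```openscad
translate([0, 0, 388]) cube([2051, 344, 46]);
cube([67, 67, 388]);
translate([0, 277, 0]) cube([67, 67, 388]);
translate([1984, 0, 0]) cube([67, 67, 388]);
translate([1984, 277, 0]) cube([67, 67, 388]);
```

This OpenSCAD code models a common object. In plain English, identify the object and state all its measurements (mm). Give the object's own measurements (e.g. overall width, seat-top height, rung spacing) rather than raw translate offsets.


A long wooden bench with a 2051 mm (x) × 344 mm (y) seat, 46 mm thick, its top surface 434 mm above the floor. Four 67 mm square legs at the seat corners, flush with the edges, run from z = 0 to the seat underside.


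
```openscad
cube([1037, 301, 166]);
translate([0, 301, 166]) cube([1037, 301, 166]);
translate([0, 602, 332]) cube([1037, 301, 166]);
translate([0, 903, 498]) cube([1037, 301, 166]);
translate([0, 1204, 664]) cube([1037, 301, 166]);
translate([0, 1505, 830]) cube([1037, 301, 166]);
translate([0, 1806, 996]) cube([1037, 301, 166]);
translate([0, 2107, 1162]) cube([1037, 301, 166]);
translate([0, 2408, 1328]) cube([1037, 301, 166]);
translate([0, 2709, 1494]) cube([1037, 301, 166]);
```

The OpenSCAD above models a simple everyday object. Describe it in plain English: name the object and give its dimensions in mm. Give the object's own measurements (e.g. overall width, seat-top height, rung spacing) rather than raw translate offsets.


A straight staircase of 10 solid steps. Each step is 1037 mm wide (x), 301 mm deep (y, the going) and 166 mm tall (the rise). The first step rests on the floor; each subsequent step sits one going further in +y and one rise higher in +z, directly behind and above the previous step with no overlap.


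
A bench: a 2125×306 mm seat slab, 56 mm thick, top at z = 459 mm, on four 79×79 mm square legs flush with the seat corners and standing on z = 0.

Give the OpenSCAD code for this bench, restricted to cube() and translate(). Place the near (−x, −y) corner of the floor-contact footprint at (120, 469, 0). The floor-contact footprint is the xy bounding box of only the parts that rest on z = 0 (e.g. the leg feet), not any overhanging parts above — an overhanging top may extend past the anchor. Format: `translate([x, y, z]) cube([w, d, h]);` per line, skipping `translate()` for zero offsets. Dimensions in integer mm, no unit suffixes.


translate([120, 469, 403]) cube([2125, 306, 56]);
translate([120, 469, 0]) cube([79, 79, 403]);
translate([120, 696, 0]) cube([79, 79, 403]);
translate([2166, 469, 0]) cube([79, 79, 403]);
translate([2166, 696, 0]) cube([79, 79, 403]);


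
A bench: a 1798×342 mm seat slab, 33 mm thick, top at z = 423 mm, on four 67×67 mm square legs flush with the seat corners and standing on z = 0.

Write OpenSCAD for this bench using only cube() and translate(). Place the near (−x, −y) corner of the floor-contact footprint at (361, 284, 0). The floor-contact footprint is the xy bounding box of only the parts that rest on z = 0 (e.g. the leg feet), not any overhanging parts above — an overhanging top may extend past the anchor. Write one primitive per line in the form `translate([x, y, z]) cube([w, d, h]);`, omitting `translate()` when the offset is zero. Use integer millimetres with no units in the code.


translate([361, 284, 390]) cube([1798, 342, 33]);
translate([361, 284, 0]) cube([67, 67, 390]);
translate([361, 559, 0]) cube([67, 67, 390]);
translate([2092, 284, 0]) cube([67, 67, 390]);
translate([2092, 559, 0]) cube([67, 67, 390]);


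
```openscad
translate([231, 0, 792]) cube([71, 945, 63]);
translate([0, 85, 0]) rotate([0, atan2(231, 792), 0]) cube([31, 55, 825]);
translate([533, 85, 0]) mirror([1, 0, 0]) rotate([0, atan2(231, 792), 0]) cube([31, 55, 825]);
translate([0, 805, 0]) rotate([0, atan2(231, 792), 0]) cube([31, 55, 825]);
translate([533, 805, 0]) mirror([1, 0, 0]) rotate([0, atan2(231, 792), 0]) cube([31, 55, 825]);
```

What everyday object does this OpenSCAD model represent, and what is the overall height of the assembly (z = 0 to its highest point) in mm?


A sawhorse. The overall height is 855 mm.

A beam across two mirrored pairs of raked legs — a sawhorse. The beam's underside is at z = 792 (matching the legs' vertical rise in atan2(231, 792)) and the beam is 63 mm tall, so its top is at 792 + 63 = 855 mm. The raked legs top out at the beam's underside, so that is the highest point.


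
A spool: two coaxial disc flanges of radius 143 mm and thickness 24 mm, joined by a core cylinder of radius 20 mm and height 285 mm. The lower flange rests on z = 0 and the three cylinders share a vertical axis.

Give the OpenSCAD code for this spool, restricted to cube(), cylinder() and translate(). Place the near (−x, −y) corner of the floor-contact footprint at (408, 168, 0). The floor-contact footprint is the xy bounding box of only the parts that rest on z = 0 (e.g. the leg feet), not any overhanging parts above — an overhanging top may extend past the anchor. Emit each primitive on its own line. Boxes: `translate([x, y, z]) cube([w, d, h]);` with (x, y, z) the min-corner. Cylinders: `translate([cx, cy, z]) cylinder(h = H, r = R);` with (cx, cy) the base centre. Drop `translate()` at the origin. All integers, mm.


translate([551, 311, 0]) cylinder(h = 24, r = 143);
translate([551, 311, 24]) cylinder(h = 285, r = 20);
translate([551, 311, 309]) cylinder(h = 24, r = 143);


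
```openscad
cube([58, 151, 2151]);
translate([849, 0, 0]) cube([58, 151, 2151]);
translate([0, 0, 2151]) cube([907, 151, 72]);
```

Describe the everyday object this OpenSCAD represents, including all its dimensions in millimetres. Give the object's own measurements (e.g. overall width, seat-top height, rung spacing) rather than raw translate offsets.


A door frame. The clear opening is 791 mm wide and 2151 mm high. Two 58 mm wide jambs, 151 mm deep, stand either side of the opening from the floor to the top of the opening. A 72 mm thick head sits across the top of both jambs, spanning the full outside width of the frame.


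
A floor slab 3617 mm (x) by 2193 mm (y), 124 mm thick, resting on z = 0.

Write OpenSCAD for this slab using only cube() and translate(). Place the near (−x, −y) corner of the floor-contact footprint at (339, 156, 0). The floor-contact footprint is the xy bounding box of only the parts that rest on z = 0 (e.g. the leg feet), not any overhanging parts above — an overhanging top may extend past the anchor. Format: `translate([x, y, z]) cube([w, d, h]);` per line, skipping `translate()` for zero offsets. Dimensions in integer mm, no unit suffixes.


translate([339, 156, 0]) cube([3617, 2193, 124]);


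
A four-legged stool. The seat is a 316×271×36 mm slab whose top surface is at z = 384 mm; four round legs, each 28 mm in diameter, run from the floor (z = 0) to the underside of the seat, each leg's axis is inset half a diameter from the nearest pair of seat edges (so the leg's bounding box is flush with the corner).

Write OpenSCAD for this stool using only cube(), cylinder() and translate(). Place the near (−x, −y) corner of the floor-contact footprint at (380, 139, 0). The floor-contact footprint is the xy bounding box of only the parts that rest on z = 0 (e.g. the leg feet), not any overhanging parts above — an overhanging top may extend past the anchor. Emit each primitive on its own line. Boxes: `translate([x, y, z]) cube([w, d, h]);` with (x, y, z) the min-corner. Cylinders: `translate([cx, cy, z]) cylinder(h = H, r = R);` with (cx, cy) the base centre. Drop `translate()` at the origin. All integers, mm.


// leg_h = 384 - 36 = 348
translate([380, 139, 348]) cube([316, 271, 36]);
translate([394, 153, 0]) cylinder(h = 348, r = 14);
translate([682, 153, 0]) cylinder(h = 348, r = 14);
translate([394, 396, 0]) cylinder(h = 348, r = 14);
translate([682, 396, 0]) cylinder(h = 348, r = 14);


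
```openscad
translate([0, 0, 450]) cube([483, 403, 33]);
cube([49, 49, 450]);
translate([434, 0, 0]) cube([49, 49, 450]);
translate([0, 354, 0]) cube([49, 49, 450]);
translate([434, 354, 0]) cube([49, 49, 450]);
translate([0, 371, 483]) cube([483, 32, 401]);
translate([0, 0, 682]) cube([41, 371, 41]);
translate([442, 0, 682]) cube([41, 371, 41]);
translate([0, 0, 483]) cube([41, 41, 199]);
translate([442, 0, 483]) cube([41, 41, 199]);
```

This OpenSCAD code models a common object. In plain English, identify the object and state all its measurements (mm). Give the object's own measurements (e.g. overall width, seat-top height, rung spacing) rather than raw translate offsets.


A chair. The seat is a 483×403×33 mm slab with its top at z = 483 mm, on four 49×49 mm corner legs (flush with the seat edges, standing on z = 0). A flat backrest 32 mm thick, 401 mm tall, spans the full seat width and rises from the seat top along its +y edge, rear face flush with the rear of the seat. Two armrests of 41×41 mm section run along each side from the seat's front edge to the front of the backrest, top faces 240 mm above the seat top and outer faces flush with the seat's x-edges; a 41×41 mm post under the front of each armrest stands on the seat at the front corner.


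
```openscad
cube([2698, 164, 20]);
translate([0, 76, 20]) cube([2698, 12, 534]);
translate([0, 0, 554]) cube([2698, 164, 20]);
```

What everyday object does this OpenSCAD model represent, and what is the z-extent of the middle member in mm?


An I-beam. The web height is 534 mm.

Two wide flanges with a thin centred web — an I-beam. Overall 574 mm minus two 20 mm flanges gives a web of 574 − 2·20 = 534 mm.


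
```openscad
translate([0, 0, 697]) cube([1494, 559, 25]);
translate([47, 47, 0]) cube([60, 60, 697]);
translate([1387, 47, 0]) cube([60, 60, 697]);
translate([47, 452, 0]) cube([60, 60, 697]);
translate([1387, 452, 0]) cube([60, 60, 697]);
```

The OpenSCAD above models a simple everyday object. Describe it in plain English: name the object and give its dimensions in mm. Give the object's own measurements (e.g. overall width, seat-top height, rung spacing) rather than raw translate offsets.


A rectangular dining table. The top is 1494×559×25 mm with its upper surface at z = 722 mm. It stands on four 60×60 mm square legs, each inset 47 mm from the nearest pair of top edges, running from the floor to the underside of the top.


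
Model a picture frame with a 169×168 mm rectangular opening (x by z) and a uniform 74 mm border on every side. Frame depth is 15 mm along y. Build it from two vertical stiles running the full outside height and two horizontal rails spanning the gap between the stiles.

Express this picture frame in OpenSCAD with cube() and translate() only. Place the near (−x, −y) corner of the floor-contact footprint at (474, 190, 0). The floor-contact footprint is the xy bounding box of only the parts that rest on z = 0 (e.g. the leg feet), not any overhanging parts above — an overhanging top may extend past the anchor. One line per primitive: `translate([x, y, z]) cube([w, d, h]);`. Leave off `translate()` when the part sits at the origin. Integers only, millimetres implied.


translate([474, 190, 0]) cube([74, 15, 316]);
translate([717, 190, 0]) cube([74, 15, 316]);
translate([548, 190, 0]) cube([169, 15, 74]);
translate([548, 190, 242]) cube([169, 15, 74]);


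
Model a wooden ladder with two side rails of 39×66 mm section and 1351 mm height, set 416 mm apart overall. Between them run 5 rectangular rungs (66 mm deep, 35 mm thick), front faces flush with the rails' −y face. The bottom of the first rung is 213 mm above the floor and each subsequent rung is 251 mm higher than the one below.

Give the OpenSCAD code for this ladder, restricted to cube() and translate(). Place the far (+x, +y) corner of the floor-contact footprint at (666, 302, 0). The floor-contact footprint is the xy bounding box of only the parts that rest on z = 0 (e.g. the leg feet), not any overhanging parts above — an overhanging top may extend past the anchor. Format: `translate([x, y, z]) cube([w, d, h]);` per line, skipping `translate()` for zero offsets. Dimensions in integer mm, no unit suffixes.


translate([250, 236, 0]) cube([39, 66, 1351]);
translate([627, 236, 0]) cube([39, 66, 1351]);
translate([289, 236, 213]) cube([338, 66, 35]);
translate([289, 236, 464]) cube([338, 66, 35]);
translate([289, 236, 715]) cube([338, 66, 35]);
translate([289, 236, 966]) cube([338, 66, 35]);
translate([289, 236, 1217]) cube([338, 66, 35]);
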